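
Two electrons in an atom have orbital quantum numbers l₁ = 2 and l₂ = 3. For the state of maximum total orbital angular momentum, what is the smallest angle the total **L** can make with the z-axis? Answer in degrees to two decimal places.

θ_min ≈ 24.09°

The total orbital quantum number L ranges from |l₁ − l₂| to l₁ + l₂ in integer steps.
L ∈ {1, 2, 3, 4, 5}.
The maximum is L = 5, with |L_tot| = ℏ√(5·6) = √30 ℏ.
The minimum angle with z is arccos(5/√30) ≈ 24.09°.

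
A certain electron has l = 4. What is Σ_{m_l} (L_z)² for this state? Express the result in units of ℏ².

Σ(L_z)² = 60 ℏ²

m_l ∈ {-4, -3, -2, -1, 0, 1, 2, 3, 4}.
Σ m_l² = l(l+1)(2l+1)/3 = 4·5·9/3 = 60.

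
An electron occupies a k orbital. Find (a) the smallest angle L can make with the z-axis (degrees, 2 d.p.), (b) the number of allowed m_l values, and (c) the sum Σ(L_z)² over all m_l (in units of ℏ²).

θ_min ≈ 20.70°; 15 values; Σ(L_z)² = 280 ℏ²

The letter k corresponds to l = 7.
cos θ_min = 7/√56, so θ_min ≈ 20.70°.
There are 2l+1 = 15 values of m_l.
Σ m_l² = 280, so Σ(L_z)² = 280 ℏ².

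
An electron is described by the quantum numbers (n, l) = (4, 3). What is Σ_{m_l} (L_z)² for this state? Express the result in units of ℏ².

The allowed m_l values are -3, -2, -1, 0, 1, 2, 3.
Σ m_l² = 2·(1 + 4 + 9) = 28.

Σ(L_z)² = 28 ℏ²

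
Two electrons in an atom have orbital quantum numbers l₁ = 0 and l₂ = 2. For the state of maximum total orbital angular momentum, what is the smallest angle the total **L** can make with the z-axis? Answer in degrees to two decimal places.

θ_min ≈ 35.26°

Angular momentum addition gives L = |l₁ − l₂|, …, l₁ + l₂.
L ∈ {2}.
The maximum is L = 2, with |L_tot| = ℏ√(2·3) = √6 ℏ.
The minimum angle with z is arccos(2/√6) ≈ 35.26°.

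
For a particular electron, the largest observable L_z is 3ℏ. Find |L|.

|L| = 2√3 ℏ ≈ 3.464ℏ

L_z,max = lℏ, so l = 3.
Then |L| = ℏ√(3·4) = 2√3 ℏ.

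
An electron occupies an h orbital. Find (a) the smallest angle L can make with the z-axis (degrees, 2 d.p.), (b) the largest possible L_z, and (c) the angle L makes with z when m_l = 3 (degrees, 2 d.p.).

θ_min ≈ 24.09°; L_z,max = 5ℏ; θ(m_l=3) ≈ 56.79°

For an h orbital, l = 5.
cos θ_min = 5/√30, so θ_min ≈ 24.09°.
L_z,max = lℏ = 5ℏ.
For m_l = 3: cos θ = 3/√30, θ ≈ 56.79°.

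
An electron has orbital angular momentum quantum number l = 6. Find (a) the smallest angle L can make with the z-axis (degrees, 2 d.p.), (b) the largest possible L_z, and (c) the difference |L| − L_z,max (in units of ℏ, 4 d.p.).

θ_min ≈ 22.21°; L_z,max = 6ℏ; |L|−L_z,max ≈ 0.4807ℏ

cos θ_min = 6/√42, so θ_min ≈ 22.21°.
L_z,max = lℏ = 6ℏ.
|L| − L_z,max = (√42 − 6)ℏ ≈ 0.4807ℏ.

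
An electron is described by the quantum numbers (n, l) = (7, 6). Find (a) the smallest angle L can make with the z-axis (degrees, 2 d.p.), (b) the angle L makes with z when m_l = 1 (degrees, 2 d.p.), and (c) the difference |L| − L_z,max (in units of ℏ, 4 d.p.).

θ_min ≈ 22.21°; θ(m_l=1) ≈ 81.12°; |L|−L_z,max ≈ 0.4807ℏ

cos θ_min = 6/√42, so θ_min ≈ 22.21°.
For m_l = 1: cos θ = 1/√42, θ ≈ 81.12°.
|L| − L_z,max = (√42 − 6)ℏ ≈ 0.4807ℏ.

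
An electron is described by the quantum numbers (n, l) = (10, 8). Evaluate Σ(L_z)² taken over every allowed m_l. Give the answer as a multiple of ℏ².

Σ(L_z)² = 408 ℏ²

m_l ∈ {-8, -7, -6, -5, -4, -3, -2, -1, 0, 1, 2, 3, 4, 5, 6, 7, 8}.
Σ m_l² = l(l+1)(2l+1)/3 = 8·9·17/3 = 408.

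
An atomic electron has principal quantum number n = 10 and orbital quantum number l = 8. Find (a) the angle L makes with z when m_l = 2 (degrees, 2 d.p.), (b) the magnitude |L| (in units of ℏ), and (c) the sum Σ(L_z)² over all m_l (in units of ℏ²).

For m_l = 2: cos θ = 2/√72, θ ≈ 76.37°.
|L| = ℏ√(8·9) = 6√2 ℏ ≈ 8.485ℏ.
Σ m_l² = 408, so Σ(L_z)² = 408 ℏ².

θ(m_l=2) ≈ 76.37°; |L| = 6√2 ℏ ≈ 8.485ℏ; Σ(L_z)² = 408 ℏ²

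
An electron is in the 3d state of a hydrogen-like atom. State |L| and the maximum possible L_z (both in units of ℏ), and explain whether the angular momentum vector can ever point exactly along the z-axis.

No: L_z,max = 2ℏ < |L| = √6 ℏ ≈ 2.449ℏ

The 3d subshell has l = 2.
|L| = √6 ℏ ≈ 2.4495ℏ, while L_z,max = lℏ = 2ℏ.
Since |L| > L_z,max, the vector can never point exactly along z; the closest it comes is θ_min = arccos(2/√6) ≈ 35.3°.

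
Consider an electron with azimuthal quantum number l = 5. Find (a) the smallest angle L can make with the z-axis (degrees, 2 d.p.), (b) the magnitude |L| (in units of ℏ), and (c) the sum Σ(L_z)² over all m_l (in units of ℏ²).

cos θ_min = 5/√30, so θ_min ≈ 24.09°.
|L| = ℏ√(5·6) = √30 ℏ ≈ 5.477ℏ.
Σ m_l² = 110, so Σ(L_z)² = 110 ℏ².

θ_min ≈ 24.09°; |L| = √30 ℏ ≈ 5.477ℏ; Σ(L_z)² = 110 ℏ²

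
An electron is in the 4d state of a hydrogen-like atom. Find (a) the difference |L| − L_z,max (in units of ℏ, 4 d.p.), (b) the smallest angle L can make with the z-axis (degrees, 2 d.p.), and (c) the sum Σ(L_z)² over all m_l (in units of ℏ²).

For 4d, l = 2.
|L| − L_z,max = (√6 − 2)ℏ ≈ 0.4495ℏ.
cos θ_min = 2/√6, so θ_min ≈ 35.26°.
Σ m_l² = 10, so Σ(L_z)² = 10 ℏ².

|L|−L_z,max ≈ 0.4495ℏ; θ_min ≈ 35.26°; Σ(L_z)² = 10 ℏ²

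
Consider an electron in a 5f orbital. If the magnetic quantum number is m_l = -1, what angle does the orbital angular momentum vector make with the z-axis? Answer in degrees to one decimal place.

θ ≈ 106.8°

The 5f subshell has l = 3.
|L| = √(l(l+1)) ℏ = 2√3 ℏ.
L_z = m_l ℏ = −1ℏ.
cos θ = L_z/|L| = -1/√12, so θ ≈ 106.8°.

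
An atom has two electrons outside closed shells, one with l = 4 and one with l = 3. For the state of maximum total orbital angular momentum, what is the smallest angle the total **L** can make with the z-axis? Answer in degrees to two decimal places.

Angular momentum addition gives L = |l₁ − l₂|, …, l₁ + l₂.
L ∈ {1, 2, 3, 4, 5, 6, 7}.
The maximum is L = 7, with |L_tot| = ℏ√(7·8) = 2√14 ℏ.
The minimum angle with z is arccos(7/√56) ≈ 20.70°.

θ_min ≈ 20.70°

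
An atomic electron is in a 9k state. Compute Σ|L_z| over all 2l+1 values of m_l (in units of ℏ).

For 9k, l = 7.
m_l runs from −7 to 7, i.e. {-7, -6, -5, -4, -3, -2, -1, 0, 1, 2, 3, 4, 5, 6, 7}.
Σ|m_l| = l(l+1) = 56.

Σ|L_z| = 56 ℏ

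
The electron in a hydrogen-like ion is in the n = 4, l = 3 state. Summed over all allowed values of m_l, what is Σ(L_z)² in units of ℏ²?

Σ(L_z)² = 28 ℏ²

The allowed m_l values are -3, -2, -1, 0, 1, 2, 3.
Summing m² from −3 to 3: Σ m_l² = 28.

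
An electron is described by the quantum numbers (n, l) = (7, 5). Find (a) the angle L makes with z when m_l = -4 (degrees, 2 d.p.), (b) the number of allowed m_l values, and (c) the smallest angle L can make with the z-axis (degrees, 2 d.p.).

For m_l = -4: cos θ = -4/√30, θ ≈ 136.91°.
There are 2l+1 = 11 values of m_l.
cos θ_min = 5/√30, so θ_min ≈ 24.09°.

θ(m_l=-4) ≈ 136.91°; 11 values; θ_min ≈ 24.09°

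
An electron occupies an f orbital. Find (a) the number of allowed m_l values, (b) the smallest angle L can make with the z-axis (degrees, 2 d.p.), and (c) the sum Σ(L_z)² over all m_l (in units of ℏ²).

For an f orbital, l = 3.
There are 2l+1 = 7 values of m_l.
cos θ_min = 3/√12, so θ_min ≈ 30.00°.
Σ m_l² = 28, so Σ(L_z)² = 28 ℏ².

7 values; θ_min ≈ 30.00°; Σ(L_z)² = 28 ℏ²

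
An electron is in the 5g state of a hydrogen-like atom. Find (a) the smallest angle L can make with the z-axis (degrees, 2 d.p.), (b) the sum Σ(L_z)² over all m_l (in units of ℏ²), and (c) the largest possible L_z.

θ_min ≈ 26.57°; Σ(L_z)² = 60 ℏ²; L_z,max = 4ℏ

5g means n = 5, l = 4.
cos θ_min = 4/√20, so θ_min ≈ 26.57°.
Σ m_l² = 60, so Σ(L_z)² = 60 ℏ².
L_z,max = lℏ = 4ℏ.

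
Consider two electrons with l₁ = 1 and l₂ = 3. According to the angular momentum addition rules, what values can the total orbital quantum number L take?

L = 2, 3, 4

Angular momentum addition gives L = |l₁ − l₂|, …, l₁ + l₂.
So L can be 2, 3, 4.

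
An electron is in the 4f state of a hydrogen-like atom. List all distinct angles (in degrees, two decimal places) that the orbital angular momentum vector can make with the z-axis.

θ ∈ {30.00°, 54.74°, 73.22°, 90.00°, 106.78°, 125.26°, 150.00°}

For 4f, l = 3.
|L| = √(l(l+1)) ℏ = 2√3 ℏ.
cos θ = m_l/√12 for each m_l ∈ {-3, -2, -1, 0, 1, 2, 3}.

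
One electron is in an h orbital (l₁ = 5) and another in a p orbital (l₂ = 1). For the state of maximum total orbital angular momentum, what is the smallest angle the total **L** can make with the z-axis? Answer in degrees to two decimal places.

The total orbital quantum number L ranges from |l₁ − l₂| to l₁ + l₂ in integer steps.
L ∈ {4, 5, 6}.
The maximum is L = 6, with |L_tot| = ℏ√(6·7) = √42 ℏ.
The minimum angle with z is arccos(6/√42) ≈ 22.21°.

θ_min ≈ 22.21°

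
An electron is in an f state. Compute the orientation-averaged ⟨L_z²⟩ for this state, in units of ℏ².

The letter f corresponds to l = 3.
The allowed m_l values are -3, -2, -1, 0, 1, 2, 3.
⟨L_z²⟩ = ℏ²·(Σ m_l²)/(2l+1) = ℏ²·28/7 = 4ℏ².

⟨L_z²⟩ = 4 ℏ²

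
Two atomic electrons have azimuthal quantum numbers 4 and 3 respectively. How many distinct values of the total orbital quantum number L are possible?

7

The total orbital quantum number L ranges from |l₁ − l₂| to l₁ + l₂ in integer steps.
L ∈ {1, 2, 3, 4, 5, 6, 7}.
That is 7 values.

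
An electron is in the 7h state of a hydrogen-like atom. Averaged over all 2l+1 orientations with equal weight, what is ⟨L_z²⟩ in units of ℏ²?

⟨L_z²⟩ = 10 ℏ²

7h means n = 7, l = 5.
m_l ∈ {-5, -4, -3, -2, -1, 0, 1, 2, 3, 4, 5}.
⟨L_z²⟩ = ℏ²·(Σ m_l²)/(2l+1) = ℏ²·110/11 = 10ℏ².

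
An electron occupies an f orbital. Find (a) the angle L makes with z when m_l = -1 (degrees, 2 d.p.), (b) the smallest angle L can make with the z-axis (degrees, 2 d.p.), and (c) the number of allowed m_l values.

θ(m_l=-1) ≈ 106.78°; θ_min ≈ 30.00°; 7 values

For an f orbital, l = 3.
For m_l = -1: cos θ = -1/√12, θ ≈ 106.78°.
cos θ_min = 3/√12, so θ_min ≈ 30.00°.
There are 2l+1 = 7 values of m_l.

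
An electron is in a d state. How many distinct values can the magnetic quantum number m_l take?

5

For a d orbital, l = 2.
The number of m_l values is 2l + 1 = 2·2 + 1 = 5.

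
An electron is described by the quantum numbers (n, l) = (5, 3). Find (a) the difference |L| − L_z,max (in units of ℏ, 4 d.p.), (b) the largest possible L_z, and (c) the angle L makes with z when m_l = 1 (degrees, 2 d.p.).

|L| − L_z,max = (2√3 − 3)ℏ ≈ 0.4641ℏ.
L_z,max = lℏ = 3ℏ.
For m_l = 1: cos θ = 1/√12, θ ≈ 73.22°.

|L|−L_z,max ≈ 0.4641ℏ; L_z,max = 3ℏ; θ(m_l=1) ≈ 73.22°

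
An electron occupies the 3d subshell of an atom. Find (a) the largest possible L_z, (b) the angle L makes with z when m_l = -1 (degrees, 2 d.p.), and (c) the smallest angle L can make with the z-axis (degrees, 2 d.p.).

L_z,max = 2ℏ; θ(m_l=-1) ≈ 114.09°; θ_min ≈ 35.26°

The 3d subshell has l = 2.
L_z,max = lℏ = 2ℏ.
For m_l = -1: cos θ = -1/√6, θ ≈ 114.09°.
cos θ_min = 2/√6, so θ_min ≈ 35.26°.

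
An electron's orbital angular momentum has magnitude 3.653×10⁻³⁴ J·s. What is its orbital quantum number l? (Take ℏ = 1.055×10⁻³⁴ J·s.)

Dividing by ℏ: |L|/ℏ ≈ 3.463.
Set l(l+1) = 11.99; the integer solution is l = 3.

l = 3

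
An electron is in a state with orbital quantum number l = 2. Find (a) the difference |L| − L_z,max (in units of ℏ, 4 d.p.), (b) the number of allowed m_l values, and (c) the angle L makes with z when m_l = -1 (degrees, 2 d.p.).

|L| − L_z,max = (√6 − 2)ℏ ≈ 0.4495ℏ.
There are 2l+1 = 5 values of m_l.
For m_l = -1: cos θ = -1/√6, θ ≈ 114.09°.

|L|−L_z,max ≈ 0.4495ℏ; 5 values; θ(m_l=-1) ≈ 114.09°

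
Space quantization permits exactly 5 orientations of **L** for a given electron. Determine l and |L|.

l = 2, |L| = √6 ℏ ≈ 2.449ℏ

Since there are 2l+1 = 5 values of m_l, l = 2.
Then |L| = √(l(l+1)) ℏ = √6 ℏ.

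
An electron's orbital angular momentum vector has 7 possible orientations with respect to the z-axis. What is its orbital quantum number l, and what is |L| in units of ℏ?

7 = 2l + 1, so l = (7−1)/2 = 3.
Then |L| = √(l(l+1)) ℏ = 2√3 ℏ.

l = 3, |L| = 2√3 ℏ ≈ 3.464ℏ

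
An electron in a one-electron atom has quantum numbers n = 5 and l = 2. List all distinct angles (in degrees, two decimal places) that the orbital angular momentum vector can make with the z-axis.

|L| = √(l(l+1)) ℏ = √6 ℏ.
cos θ = m_l/√6 for each m_l ∈ {-2, -1, 0, 1, 2}.

θ ∈ {35.26°, 65.91°, 90.00°, 114.09°, 144.74°}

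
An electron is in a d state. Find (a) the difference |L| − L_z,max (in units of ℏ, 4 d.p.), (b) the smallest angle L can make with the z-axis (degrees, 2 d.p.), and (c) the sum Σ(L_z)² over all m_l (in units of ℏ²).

The letter d corresponds to l = 2.
|L| − L_z,max = (√6 − 2)ℏ ≈ 0.4495ℏ.
cos θ_min = 2/√6, so θ_min ≈ 35.26°.
Σ m_l² = 10, so Σ(L_z)² = 10 ℏ².

|L|−L_z,max ≈ 0.4495ℏ; θ_min ≈ 35.26°; Σ(L_z)² = 10 ℏ²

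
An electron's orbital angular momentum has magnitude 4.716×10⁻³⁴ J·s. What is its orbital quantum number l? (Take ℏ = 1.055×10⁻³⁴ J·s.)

l = 4

|L|/ℏ = (4.716×10⁻³⁴)/(1.055×10⁻³⁴) ≈ 4.470.
l(l+1) ≈ 4.470² ≈ 19.98, so l = 4.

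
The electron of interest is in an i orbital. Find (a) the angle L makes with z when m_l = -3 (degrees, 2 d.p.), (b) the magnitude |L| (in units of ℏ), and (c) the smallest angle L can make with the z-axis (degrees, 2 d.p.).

The letter i corresponds to l = 6.
For m_l = -3: cos θ = -3/√42, θ ≈ 117.58°.
|L| = ℏ√(6·7) = √42 ℏ ≈ 6.481ℏ.
cos θ_min = 6/√42, so θ_min ≈ 22.21°.

θ(m_l=-3) ≈ 117.58°; |L| = √42 ℏ ≈ 6.481ℏ; θ_min ≈ 22.21°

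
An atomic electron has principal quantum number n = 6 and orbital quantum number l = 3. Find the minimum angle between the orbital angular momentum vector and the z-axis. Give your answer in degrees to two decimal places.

θ_min ≈ 30.00°

|L| = ℏ√(l(l+1)) = 2√3 ℏ.
The smallest angle corresponds to the largest L_z, i.e. m_l = l = 3, giving L_z = 3ℏ.
cos θ_min = 3/√12, so θ_min ≈ 30.00°.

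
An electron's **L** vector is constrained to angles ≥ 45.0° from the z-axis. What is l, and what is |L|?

l = 1, |L| = √2 ℏ ≈ 1.414ℏ

At minimum angle, m_l = l, so cos θ = l/√(l(l+1)); cos²θ = l/(l+1) = 0.5000.
Thus l = 0.5000/(1 − 0.5000) ≈ 1.
Then |L| = ℏ√(1·2) = √2 ℏ.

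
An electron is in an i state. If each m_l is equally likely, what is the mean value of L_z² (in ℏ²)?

⟨L_z²⟩ = 14 ℏ²

An i state has l = 6.
The allowed m_l values are -6, -5, -4, -3, -2, -1, 0, 1, 2, 3, 4, 5, 6.
⟨L_z²⟩ = ℏ²·l(l+1)/3 = 14ℏ².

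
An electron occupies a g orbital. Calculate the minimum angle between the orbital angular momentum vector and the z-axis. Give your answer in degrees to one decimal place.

θ_min ≈ 26.6°

A g state has l = 4.
|L| = ℏ√(l(l+1)) = 2√5 ℏ.
The smallest angle corresponds to the largest L_z, i.e. m_l = l = 4, giving L_z = 4ℏ.
cos θ_min = 4/√20, so θ_min ≈ 26.6°.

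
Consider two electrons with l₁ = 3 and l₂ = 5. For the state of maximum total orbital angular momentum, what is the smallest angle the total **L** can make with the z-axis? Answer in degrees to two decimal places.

The total orbital quantum number L ranges from |l₁ − l₂| to l₁ + l₂ in integer steps.
L ∈ {2, 3, 4, 5, 6, 7, 8}.
The maximum is L = 8, with |L_tot| = ℏ√(8·9) = 6√2 ℏ.
The minimum angle with z is arccos(8/√72) ≈ 19.47°.

θ_min ≈ 19.47°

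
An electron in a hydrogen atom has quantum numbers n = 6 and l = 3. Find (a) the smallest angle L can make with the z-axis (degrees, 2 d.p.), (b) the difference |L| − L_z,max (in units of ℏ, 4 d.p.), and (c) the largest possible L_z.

θ_min ≈ 30.00°; |L|−L_z,max ≈ 0.4641ℏ; L_z,max = 3ℏ

cos θ_min = 3/√12, so θ_min ≈ 30.00°.
|L| − L_z,max = (2√3 − 3)ℏ ≈ 0.4641ℏ.
L_z,max = lℏ = 3ℏ.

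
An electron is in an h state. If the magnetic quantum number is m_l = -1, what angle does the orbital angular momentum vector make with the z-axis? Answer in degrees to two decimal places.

The letter h corresponds to l = 5.
|L|² = l(l+1)ℏ² = 30ℏ², so |L| = √30 ℏ.
L_z = m_l ℏ = −1ℏ.
cos θ = L_z/|L| = -1/√30, so θ ≈ 100.52°.

θ ≈ 100.52°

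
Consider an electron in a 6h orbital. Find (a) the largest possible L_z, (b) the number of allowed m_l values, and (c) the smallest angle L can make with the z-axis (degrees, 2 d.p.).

L_z,max = 5ℏ; 11 values; θ_min ≈ 24.09°

For 6h, l = 5.
L_z,max = lℏ = 5ℏ.
There are 2l+1 = 11 values of m_l.
cos θ_min = 5/√30, so θ_min ≈ 24.09°.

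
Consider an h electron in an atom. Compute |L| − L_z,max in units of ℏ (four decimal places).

|L| − L_z,max ≈ 0.4772ℏ

An h state has l = 5.
|L| = √30 ℏ ≈ 5.4772ℏ, while L_z,max = lℏ = 5ℏ.
The difference is (√30 − 5)ℏ ≈ 0.4772ℏ.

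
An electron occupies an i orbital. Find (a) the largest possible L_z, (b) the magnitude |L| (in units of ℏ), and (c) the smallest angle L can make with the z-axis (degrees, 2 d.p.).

An i state has l = 6.
L_z,max = lℏ = 6ℏ.
|L| = ℏ√(6·7) = √42 ℏ ≈ 6.481ℏ.
cos θ_min = 6/√42, so θ_min ≈ 22.21°.

L_z,max = 6ℏ; |L| = √42 ℏ ≈ 6.481ℏ; θ_min ≈ 22.21°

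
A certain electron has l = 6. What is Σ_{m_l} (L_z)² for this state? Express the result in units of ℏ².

m_l ∈ {-6, -5, -4, -3, -2, -1, 0, 1, 2, 3, 4, 5, 6}.
Summing m² from −6 to 6: Σ m_l² = 182.

Σ(L_z)² = 182 ℏ²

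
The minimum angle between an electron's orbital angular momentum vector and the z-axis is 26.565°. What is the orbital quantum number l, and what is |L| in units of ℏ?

l = 4, |L| = 2√5 ℏ ≈ 4.472ℏ

cos²θ_min = l/(l+1) = 0.8000.
Thus l = 0.8000/(1 − 0.8000) ≈ 4.
Then |L| = ℏ√(4·5) = 2√5 ℏ.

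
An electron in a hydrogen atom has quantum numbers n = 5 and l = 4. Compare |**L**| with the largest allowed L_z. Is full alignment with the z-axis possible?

No: L_z,max = 4ℏ < |L| = 2√5 ℏ ≈ 4.472ℏ

|L| = 2√5 ℏ ≈ 4.4721ℏ, while L_z,max = lℏ = 4ℏ.
Since |L| > L_z,max, the vector can never point exactly along z; the closest it comes is θ_min = arccos(4/√20) ≈ 26.6°.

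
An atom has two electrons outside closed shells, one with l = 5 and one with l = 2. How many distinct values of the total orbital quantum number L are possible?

5

The total orbital quantum number L ranges from |l₁ − l₂| to l₁ + l₂ in integer steps.
Allowed values: L = 3, 4, 5, 6, 7.
That is 5 values.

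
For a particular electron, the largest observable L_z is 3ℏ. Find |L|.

|L| = 2√3 ℏ ≈ 3.464ℏ

The maximum L_z equals lℏ, giving l = 3.
Then |L| = ℏ√(3·4) = 2√3 ℏ.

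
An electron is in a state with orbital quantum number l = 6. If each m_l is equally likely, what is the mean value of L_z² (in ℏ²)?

⟨L_z²⟩ = 14 ℏ²

m_l runs from −6 to 6, i.e. {-6, -5, -4, -3, -2, -1, 0, 1, 2, 3, 4, 5, 6}.
⟨L_z²⟩ = ℏ²·l(l+1)/3 = 14ℏ².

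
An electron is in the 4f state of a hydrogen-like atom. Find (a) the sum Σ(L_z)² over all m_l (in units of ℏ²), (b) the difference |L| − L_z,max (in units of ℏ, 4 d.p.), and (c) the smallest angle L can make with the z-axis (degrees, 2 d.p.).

For 4f, l = 3.
Σ m_l² = 28, so Σ(L_z)² = 28 ℏ².
|L| − L_z,max = (2√3 − 3)ℏ ≈ 0.4641ℏ.
cos θ_min = 3/√12, so θ_min ≈ 30.00°.

Σ(L_z)² = 28 ℏ²; |L|−L_z,max ≈ 0.4641ℏ; θ_min ≈ 30.00°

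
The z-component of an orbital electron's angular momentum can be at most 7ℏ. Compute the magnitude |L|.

|L| = 2√14 ℏ ≈ 7.483ℏ

L_z,max = lℏ, so l = 7.
|L| = ℏ√(l(l+1)) = 2√14 ℏ.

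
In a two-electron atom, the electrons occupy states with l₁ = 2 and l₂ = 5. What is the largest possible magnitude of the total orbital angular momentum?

The total orbital quantum number L ranges from |l₁ − l₂| to l₁ + l₂ in integer steps.
Allowed values: L = 3, 4, 5, 6, 7.
The largest magnitude corresponds to L = 7: |L_tot| = ℏ√(7·8) = 2√14 ℏ.

|L_tot|_max = 2√14 ℏ ≈ 7.483ℏ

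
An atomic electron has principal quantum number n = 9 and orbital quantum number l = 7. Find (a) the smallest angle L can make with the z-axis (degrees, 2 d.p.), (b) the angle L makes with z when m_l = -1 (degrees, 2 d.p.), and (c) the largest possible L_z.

cos θ_min = 7/√56, so θ_min ≈ 20.70°.
For m_l = -1: cos θ = -1/√56, θ ≈ 97.68°.
L_z,max = lℏ = 7ℏ.

θ_min ≈ 20.70°; θ(m_l=-1) ≈ 97.68°; L_z,max = 7ℏ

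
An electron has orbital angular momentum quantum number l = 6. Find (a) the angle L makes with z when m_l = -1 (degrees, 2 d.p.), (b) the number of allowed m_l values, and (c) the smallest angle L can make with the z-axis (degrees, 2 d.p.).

For m_l = -1: cos θ = -1/√42, θ ≈ 98.88°.
There are 2l+1 = 13 values of m_l.
cos θ_min = 6/√42, so θ_min ≈ 22.21°.

θ(m_l=-1) ≈ 98.88°; 13 values; θ_min ≈ 22.21°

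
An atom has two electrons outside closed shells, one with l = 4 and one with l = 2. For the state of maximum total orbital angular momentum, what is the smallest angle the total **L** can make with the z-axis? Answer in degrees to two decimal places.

θ_min ≈ 22.21°

L runs from |4 − 2| = 2 to 4 + 2 = 6.
L ∈ {2, 3, 4, 5, 6}.
The maximum is L = 6, with |L_tot| = ℏ√(6·7) = √42 ℏ.
The minimum angle with z is arccos(6/√42) ≈ 22.21°.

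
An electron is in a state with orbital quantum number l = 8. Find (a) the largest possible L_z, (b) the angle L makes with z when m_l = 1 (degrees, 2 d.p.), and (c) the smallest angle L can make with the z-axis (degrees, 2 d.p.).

L_z,max = 8ℏ; θ(m_l=1) ≈ 83.23°; θ_min ≈ 19.47°

L_z,max = lℏ = 8ℏ.
For m_l = 1: cos θ = 1/√72, θ ≈ 83.23°.
cos θ_min = 8/√72, so θ_min ≈ 19.47°.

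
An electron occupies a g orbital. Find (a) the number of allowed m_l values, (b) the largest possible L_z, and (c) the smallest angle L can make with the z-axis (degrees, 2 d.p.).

A g state has l = 4.
There are 2l+1 = 9 values of m_l.
L_z,max = lℏ = 4ℏ.
cos θ_min = 4/√20, so θ_min ≈ 26.57°.

9 values; L_z,max = 4ℏ; θ_min ≈ 26.57°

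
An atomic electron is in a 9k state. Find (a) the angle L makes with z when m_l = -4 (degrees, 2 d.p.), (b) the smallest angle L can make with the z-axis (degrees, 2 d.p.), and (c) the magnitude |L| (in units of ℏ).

For 9k, l = 7.
For m_l = -4: cos θ = -4/√56, θ ≈ 122.31°.
cos θ_min = 7/√56, so θ_min ≈ 20.70°.
|L| = ℏ√(7·8) = 2√14 ℏ ≈ 7.483ℏ.

θ(m_l=-4) ≈ 122.31°; θ_min ≈ 20.70°; |L| = 2√14 ℏ ≈ 7.483ℏ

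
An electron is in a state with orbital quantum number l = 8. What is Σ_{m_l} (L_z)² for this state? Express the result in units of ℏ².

m_l ∈ {-8, -7, -6, -5, -4, -3, -2, -1, 0, 1, 2, 3, 4, 5, 6, 7, 8}.
Σ m_l² = 2·(1 + 4 + 9 + 16 + 25 + 36 + 49 + 64) = 408.

Σ(L_z)² = 408 ℏ²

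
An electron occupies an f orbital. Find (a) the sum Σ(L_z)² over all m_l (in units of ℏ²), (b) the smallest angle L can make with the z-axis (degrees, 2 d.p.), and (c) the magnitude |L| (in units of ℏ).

For an f orbital, l = 3.
Σ m_l² = 28, so Σ(L_z)² = 28 ℏ².
cos θ_min = 3/√12, so θ_min ≈ 30.00°.
|L| = ℏ√(3·4) = 2√3 ℏ ≈ 3.464ℏ.

Σ(L_z)² = 28 ℏ²; θ_min ≈ 30.00°; |L| = 2√3 ℏ ≈ 3.464ℏ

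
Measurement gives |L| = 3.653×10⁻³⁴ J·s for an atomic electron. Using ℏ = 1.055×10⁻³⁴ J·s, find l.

l = 3

|L|/ℏ = (3.653×10⁻³⁴)/(1.055×10⁻³⁴) ≈ 3.463.
(|L|/ℏ)² = l(l+1) ≈ 11.99 ⇒ l = 3.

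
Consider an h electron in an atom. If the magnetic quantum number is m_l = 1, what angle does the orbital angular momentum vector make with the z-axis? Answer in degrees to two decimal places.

An h state has l = 5.
|L| = √(l(l+1)) ℏ = √30 ℏ.
L_z = m_l ℏ = 1ℏ.
cos θ = L_z/|L| = 1/√30, so θ ≈ 79.48°.

θ ≈ 79.48°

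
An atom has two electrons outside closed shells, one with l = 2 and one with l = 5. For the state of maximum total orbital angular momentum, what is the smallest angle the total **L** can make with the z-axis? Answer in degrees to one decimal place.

By the triangle rule, |l₁ − l₂| ≤ L ≤ l₁ + l₂.
So L can be 3, 4, 5, 6, 7.
The maximum is L = 7, with |L_tot| = ℏ√(7·8) = 2√14 ℏ.
The minimum angle with z is arccos(7/√56) ≈ 20.7°.

θ_min ≈ 20.7°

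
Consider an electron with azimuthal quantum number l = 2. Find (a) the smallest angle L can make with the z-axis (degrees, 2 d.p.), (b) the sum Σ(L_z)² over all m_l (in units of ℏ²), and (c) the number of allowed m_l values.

θ_min ≈ 35.26°; Σ(L_z)² = 10 ℏ²; 5 values

cos θ_min = 2/√6, so θ_min ≈ 35.26°.
Σ m_l² = 10, so Σ(L_z)² = 10 ℏ².
There are 2l+1 = 5 values of m_l.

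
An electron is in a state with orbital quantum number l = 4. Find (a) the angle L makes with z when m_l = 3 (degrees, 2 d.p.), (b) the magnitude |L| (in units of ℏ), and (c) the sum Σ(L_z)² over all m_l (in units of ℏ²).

For m_l = 3: cos θ = 3/√20, θ ≈ 47.87°.
|L| = ℏ√(4·5) = 2√5 ℏ ≈ 4.472ℏ.
Σ m_l² = 60, so Σ(L_z)² = 60 ℏ².

θ(m_l=3) ≈ 47.87°; |L| = 2√5 ℏ ≈ 4.472ℏ; Σ(L_z)² = 60 ℏ²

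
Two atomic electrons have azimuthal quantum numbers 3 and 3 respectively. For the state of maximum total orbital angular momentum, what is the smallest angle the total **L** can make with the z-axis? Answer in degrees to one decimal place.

L runs from |3 − 3| = 0 to 3 + 3 = 6.
Allowed values: L = 0, 1, 2, 3, 4, 5, 6.
The maximum is L = 6, with |L_tot| = ℏ√(6·7) = √42 ℏ.
The minimum angle with z is arccos(6/√42) ≈ 22.2°.

θ_min ≈ 22.2°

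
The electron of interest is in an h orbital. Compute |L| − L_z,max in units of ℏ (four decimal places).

An h state has l = 5.
|L| = √30 ℏ ≈ 5.4772ℏ, while L_z,max = lℏ = 5ℏ.
The difference is (√30 − 5)ℏ ≈ 0.4772ℏ.

|L| − L_z,max ≈ 0.4772ℏ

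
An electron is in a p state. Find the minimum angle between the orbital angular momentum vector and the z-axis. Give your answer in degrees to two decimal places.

P corresponds to l = 1.
|L| = √(l(l+1)) ℏ = √2 ℏ.
The smallest angle corresponds to the largest L_z, i.e. m_l = l = 1, giving L_z = 1ℏ.
cos θ_min = 1/√2, so θ_min ≈ 45.00°.

θ_min ≈ 45.00°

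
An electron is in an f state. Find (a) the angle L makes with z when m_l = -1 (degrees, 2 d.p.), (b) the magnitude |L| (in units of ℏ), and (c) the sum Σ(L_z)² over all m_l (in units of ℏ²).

θ(m_l=-1) ≈ 106.78°; |L| = 2√3 ℏ ≈ 3.464ℏ; Σ(L_z)² = 28 ℏ²

F corresponds to l = 3.
For m_l = -1: cos θ = -1/√12, θ ≈ 106.78°.
|L| = ℏ√(3·4) = 2√3 ℏ ≈ 3.464ℏ.
Σ m_l² = 28, so Σ(L_z)² = 28 ℏ².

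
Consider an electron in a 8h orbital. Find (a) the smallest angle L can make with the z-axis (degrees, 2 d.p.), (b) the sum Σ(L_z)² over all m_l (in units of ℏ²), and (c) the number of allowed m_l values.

θ_min ≈ 24.09°; Σ(L_z)² = 110 ℏ²; 11 values

For 8h, l = 5.
cos θ_min = 5/√30, so θ_min ≈ 24.09°.
Σ m_l² = 110, so Σ(L_z)² = 110 ℏ².
There are 2l+1 = 11 values of m_l.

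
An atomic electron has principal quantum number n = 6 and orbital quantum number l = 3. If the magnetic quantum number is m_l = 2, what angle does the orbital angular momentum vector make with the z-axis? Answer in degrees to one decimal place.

θ ≈ 54.7°

|L| = ℏ√(l(l+1)) = 2√3 ℏ.
L_z = m_l ℏ = 2ℏ.
cos θ = L_z/|L| = 2/√12, so θ ≈ 54.7°.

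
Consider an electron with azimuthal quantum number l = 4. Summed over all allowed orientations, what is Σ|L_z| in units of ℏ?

Σ|L_z| = 20 ℏ

m_l runs from −4 to 4, i.e. {-4, -3, -2, -1, 0, 1, 2, 3, 4}.
Σ|m_l| = l(l+1) = 20.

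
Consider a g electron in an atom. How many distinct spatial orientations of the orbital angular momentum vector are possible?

G corresponds to l = 4.
The number of m_l values is 2l + 1 = 2·4 + 1 = 9.

9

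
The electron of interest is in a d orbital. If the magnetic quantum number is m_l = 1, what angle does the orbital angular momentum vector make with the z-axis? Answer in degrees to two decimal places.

θ ≈ 65.91°

For a d orbital, l = 2.
|L| = ℏ√(l(l+1)) = √6 ℏ.
L_z = m_l ℏ = 1ℏ.
cos θ = L_z/|L| = 1/√6, so θ ≈ 65.91°.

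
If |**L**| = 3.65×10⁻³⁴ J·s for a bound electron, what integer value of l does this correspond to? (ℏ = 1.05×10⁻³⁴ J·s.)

l = 3

In units of ℏ, |L| ≈ 3.476.
Set l(l+1) = 12.08; the integer solution is l = 3.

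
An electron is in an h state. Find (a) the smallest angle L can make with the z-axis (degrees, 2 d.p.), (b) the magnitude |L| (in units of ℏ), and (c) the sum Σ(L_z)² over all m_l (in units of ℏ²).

θ_min ≈ 24.09°; |L| = √30 ℏ ≈ 5.477ℏ; Σ(L_z)² = 110 ℏ²

An h state has l = 5.
cos θ_min = 5/√30, so θ_min ≈ 24.09°.
|L| = ℏ√(5·6) = √30 ℏ ≈ 5.477ℏ.
Σ m_l² = 110, so Σ(L_z)² = 110 ℏ².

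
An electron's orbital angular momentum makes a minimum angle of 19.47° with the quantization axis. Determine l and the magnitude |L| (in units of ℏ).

cos θ_min = l/√(l(l+1)) = √(l/(l+1)), so l/(l+1) = cos²(19.47°) = 0.8889.
Solving: l = 8.
Then |L| = ℏ√(8·9) = 6√2 ℏ.

l = 8, |L| = 6√2 ℏ ≈ 8.485ℏ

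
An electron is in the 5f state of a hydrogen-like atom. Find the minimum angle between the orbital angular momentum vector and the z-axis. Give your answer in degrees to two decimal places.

5f means n = 5, l = 3.
|L| = ℏ√(l(l+1)) = 2√3 ℏ.
The smallest angle corresponds to the largest L_z, i.e. m_l = l = 3, giving L_z = 3ℏ.
cos θ_min = 3/√12, so θ_min ≈ 30.00°.

θ_min ≈ 30.00°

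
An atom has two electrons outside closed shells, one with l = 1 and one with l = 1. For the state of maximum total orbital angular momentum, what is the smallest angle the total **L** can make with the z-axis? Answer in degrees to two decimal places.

θ_min ≈ 35.26°

By the triangle rule, |l₁ − l₂| ≤ L ≤ l₁ + l₂.
L ∈ {0, 1, 2}.
The maximum is L = 2, with |L_tot| = ℏ√(2·3) = √6 ℏ.
The minimum angle with z is arccos(2/√6) ≈ 35.26°.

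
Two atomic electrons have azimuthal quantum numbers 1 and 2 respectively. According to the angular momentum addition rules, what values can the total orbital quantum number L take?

By the triangle rule, |l₁ − l₂| ≤ L ≤ l₁ + l₂.
L ∈ {1, 2, 3}.

L = 1, 2, 3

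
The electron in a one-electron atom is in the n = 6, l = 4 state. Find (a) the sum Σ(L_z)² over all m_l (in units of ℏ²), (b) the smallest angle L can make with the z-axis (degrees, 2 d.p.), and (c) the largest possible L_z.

Σ(L_z)² = 60 ℏ²; θ_min ≈ 26.57°; L_z,max = 4ℏ

Σ m_l² = 60, so Σ(L_z)² = 60 ℏ².
cos θ_min = 4/√20, so θ_min ≈ 26.57°.
L_z,max = lℏ = 4ℏ.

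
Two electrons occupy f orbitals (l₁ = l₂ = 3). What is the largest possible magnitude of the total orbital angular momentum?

L runs from |3 − 3| = 0 to 3 + 3 = 6.
So L can be 0, 1, 2, 3, 4, 5, 6.
The largest magnitude corresponds to L = 6: |L_tot| = ℏ√(6·7) = √42 ℏ.

|L_tot|_max = √42 ℏ ≈ 6.481ℏ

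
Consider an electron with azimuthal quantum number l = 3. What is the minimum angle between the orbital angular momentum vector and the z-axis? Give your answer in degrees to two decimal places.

θ_min ≈ 30.00°

|L| = ℏ√(l(l+1)) = 2√3 ℏ.
The smallest angle corresponds to the largest L_z, i.e. m_l = l = 3, giving L_z = 3ℏ.
cos θ_min = 3/√12, so θ_min ≈ 30.00°.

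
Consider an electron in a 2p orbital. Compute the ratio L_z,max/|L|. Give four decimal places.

L_z,max/|L| = 0.7071

The 2p subshell has l = 1.
|L| = √2 ℏ ≈ 1.4142ℏ, while L_z,max = lℏ = 1ℏ.
L_z,max/|L| = 1/√2 = 0.7071.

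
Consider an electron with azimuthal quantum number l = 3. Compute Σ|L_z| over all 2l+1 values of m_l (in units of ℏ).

m_l ∈ {-3, -2, -1, 0, 1, 2, 3}.
Σ|m_l| = 2(1+2+…+3) = 12.

Σ|L_z| = 12 ℏ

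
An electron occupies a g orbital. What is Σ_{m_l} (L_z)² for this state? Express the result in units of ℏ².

For a g orbital, l = 4.
The allowed m_l values are -4, -3, -2, -1, 0, 1, 2, 3, 4.
Summing m² from −4 to 4: Σ m_l² = 60.

Σ(L_z)² = 60 ℏ²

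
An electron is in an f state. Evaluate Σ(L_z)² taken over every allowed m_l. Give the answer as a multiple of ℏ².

The letter f corresponds to l = 3.
The allowed m_l values are -3, -2, -1, 0, 1, 2, 3.
Summing m² from −3 to 3: Σ m_l² = 28.

Σ(L_z)² = 28 ℏ²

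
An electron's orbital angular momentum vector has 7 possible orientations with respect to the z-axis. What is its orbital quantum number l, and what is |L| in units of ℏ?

Since there are 2l+1 = 7 values of m_l, l = 3.
Then |L| = √(l(l+1)) ℏ = 2√3 ℏ.

l = 3, |L| = 2√3 ℏ ≈ 3.464ℏ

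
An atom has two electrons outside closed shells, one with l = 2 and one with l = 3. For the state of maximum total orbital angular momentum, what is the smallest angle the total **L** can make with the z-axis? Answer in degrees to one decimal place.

By the triangle rule, |l₁ − l₂| ≤ L ≤ l₁ + l₂.
So L can be 1, 2, 3, 4, 5.
The maximum is L = 5, with |L_tot| = ℏ√(5·6) = √30 ℏ.
The minimum angle with z is arccos(5/√30) ≈ 24.1°.

θ_min ≈ 24.1°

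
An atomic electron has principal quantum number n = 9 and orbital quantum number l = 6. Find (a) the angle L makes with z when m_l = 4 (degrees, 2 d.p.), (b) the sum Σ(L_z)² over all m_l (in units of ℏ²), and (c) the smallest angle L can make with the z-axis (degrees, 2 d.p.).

For m_l = 4: cos θ = 4/√42, θ ≈ 51.89°.
Σ m_l² = 182, so Σ(L_z)² = 182 ℏ².
cos θ_min = 6/√42, so θ_min ≈ 22.21°.

θ(m_l=4) ≈ 51.89°; Σ(L_z)² = 182 ℏ²; θ_min ≈ 22.21°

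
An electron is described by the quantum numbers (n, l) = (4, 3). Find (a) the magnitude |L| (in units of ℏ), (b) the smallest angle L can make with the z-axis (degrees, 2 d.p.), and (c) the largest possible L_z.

|L| = 2√3 ℏ ≈ 3.464ℏ; θ_min ≈ 30.00°; L_z,max = 3ℏ

|L| = ℏ√(3·4) = 2√3 ℏ ≈ 3.464ℏ.
cos θ_min = 3/√12, so θ_min ≈ 30.00°.
L_z,max = lℏ = 3ℏ.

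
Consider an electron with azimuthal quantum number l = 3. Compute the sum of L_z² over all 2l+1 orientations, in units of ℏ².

The allowed m_l values are -3, -2, -1, 0, 1, 2, 3.
Σ m_l² = l(l+1)(2l+1)/3 = 3·4·7/3 = 28.

Σ(L_z)² = 28 ℏ²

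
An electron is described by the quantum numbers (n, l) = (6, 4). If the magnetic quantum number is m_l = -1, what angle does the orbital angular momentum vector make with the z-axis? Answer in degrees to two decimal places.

θ ≈ 102.92°

|L| = ℏ√(l(l+1)) = 2√5 ℏ.
L_z = m_l ℏ = −1ℏ.
cos θ = L_z/|L| = -1/√20, so θ ≈ 102.92°.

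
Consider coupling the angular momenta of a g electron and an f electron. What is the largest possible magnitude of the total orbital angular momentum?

|L_tot|_max = 2√14 ℏ ≈ 7.483ℏ

L runs from |4 − 3| = 1 to 4 + 3 = 7.
So L can be 1, 2, 3, 4, 5, 6, 7.
The largest magnitude corresponds to L = 7: |L_tot| = ℏ√(7·8) = 2√14 ℏ.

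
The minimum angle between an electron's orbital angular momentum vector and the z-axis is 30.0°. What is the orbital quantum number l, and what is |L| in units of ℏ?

l = 3, |L| = 2√3 ℏ ≈ 3.464ℏ

cos²θ_min = l/(l+1) = 0.7500.
Solving: l = 3.
Then |L| = ℏ√(3·4) = 2√3 ℏ.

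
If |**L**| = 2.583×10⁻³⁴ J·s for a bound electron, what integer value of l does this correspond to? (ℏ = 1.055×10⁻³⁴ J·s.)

l = 2

In units of ℏ, |L| ≈ 2.448.
(|L|/ℏ)² = l(l+1) ≈ 5.99 ⇒ l = 2.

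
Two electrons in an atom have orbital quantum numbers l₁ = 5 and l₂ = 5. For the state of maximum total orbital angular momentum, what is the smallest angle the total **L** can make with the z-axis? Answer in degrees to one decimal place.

θ_min ≈ 17.5°

By the triangle rule, |l₁ − l₂| ≤ L ≤ l₁ + l₂.
Allowed values: L = 0, 1, 2, 3, 4, 5, 6, 7, 8, 9, 10.
The maximum is L = 10, with |L_tot| = ℏ√(10·11) = √110 ℏ.
The minimum angle with z is arccos(10/√110) ≈ 17.5°.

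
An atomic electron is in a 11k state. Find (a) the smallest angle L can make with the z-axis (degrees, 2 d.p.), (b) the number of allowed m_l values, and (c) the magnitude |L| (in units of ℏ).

For 11k, l = 7.
cos θ_min = 7/√56, so θ_min ≈ 20.70°.
There are 2l+1 = 15 values of m_l.
|L| = ℏ√(7·8) = 2√14 ℏ ≈ 7.483ℏ.

θ_min ≈ 20.70°; 15 values; |L| = 2√14 ℏ ≈ 7.483ℏ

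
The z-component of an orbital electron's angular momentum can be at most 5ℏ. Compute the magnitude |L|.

|L| = √30 ℏ ≈ 5.477ℏ

The maximum L_z equals lℏ, giving l = 5.
|L| = ℏ√(l(l+1)) = √30 ℏ.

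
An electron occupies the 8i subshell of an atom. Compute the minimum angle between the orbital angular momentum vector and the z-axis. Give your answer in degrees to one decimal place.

8i means n = 8, l = 6.
|L|² = l(l+1)ℏ² = 42ℏ², so |L| = √42 ℏ.
The smallest angle corresponds to the largest L_z, i.e. m_l = l = 6, giving L_z = 6ℏ.
cos θ_min = 6/√42, so θ_min ≈ 22.2°.

θ_min ≈ 22.2°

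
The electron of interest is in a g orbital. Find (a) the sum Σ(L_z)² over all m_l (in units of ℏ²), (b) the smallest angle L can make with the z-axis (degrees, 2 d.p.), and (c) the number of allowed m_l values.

Σ(L_z)² = 60 ℏ²; θ_min ≈ 26.57°; 9 values

A g state has l = 4.
Σ m_l² = 60, so Σ(L_z)² = 60 ℏ².
cos θ_min = 4/√20, so θ_min ≈ 26.57°.
There are 2l+1 = 9 values of m_l.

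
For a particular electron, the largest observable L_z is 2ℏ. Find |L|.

|L| = √6 ℏ ≈ 2.449ℏ

L_z,max = lℏ, so l = 2.
|L| = ℏ√(l(l+1)) = √6 ℏ.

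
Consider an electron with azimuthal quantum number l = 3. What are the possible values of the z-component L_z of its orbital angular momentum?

L_z = m_l ℏ with m_l ranging from −l to +l in integer steps.
For l = 3: m_l ∈ {-3, -2, -1, 0, 1, 2, 3}.

L_z ∈ {−3ℏ, −2ℏ, −ℏ, 0, ℏ, 2ℏ, 3ℏ}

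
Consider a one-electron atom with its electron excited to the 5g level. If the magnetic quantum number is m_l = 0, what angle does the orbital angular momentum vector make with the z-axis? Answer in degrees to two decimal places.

θ ≈ 90.00°

The 5g level has l = 4.
|L|² = l(l+1)ℏ² = 20ℏ², so |L| = 2√5 ℏ.
L_z = m_l ℏ = 0ℏ.
cos θ = L_z/|L| = 0/√20, so θ ≈ 90.00°.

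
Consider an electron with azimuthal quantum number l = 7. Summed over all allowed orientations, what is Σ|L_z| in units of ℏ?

m_l runs from −7 to 7, i.e. {-7, -6, -5, -4, -3, -2, -1, 0, 1, 2, 3, 4, 5, 6, 7}.
Σ|m_l| = 2(1+2+…+7) = 56.

Σ|L_z| = 56 ℏ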